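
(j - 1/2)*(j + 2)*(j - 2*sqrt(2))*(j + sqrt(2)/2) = j^4 - 3*sqrt(2)*j^3/2 + 3*j^3/2 - 9*sqrt(2)*j^2/4 - 3*j^2 - 3*j + 3*sqrt(2)*j/2 + 2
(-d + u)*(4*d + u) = -4*d^2 + 3*d*u + u^2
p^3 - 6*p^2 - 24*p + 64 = (p - 8)*(p - 2)*(p + 4)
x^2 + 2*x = x*(x + 2)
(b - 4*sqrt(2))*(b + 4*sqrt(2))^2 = b^3 + 4*sqrt(2)*b^2 - 32*b - 128*sqrt(2)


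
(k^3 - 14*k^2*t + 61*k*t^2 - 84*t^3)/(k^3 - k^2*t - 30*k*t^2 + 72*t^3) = (k - 7*t)/(k + 6*t)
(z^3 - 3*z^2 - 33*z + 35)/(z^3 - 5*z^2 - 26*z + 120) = (z^2 - 8*z + 7)/(z^2 - 10*z + 24)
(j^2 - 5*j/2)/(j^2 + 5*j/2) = (2*j - 5)/(2*j + 5)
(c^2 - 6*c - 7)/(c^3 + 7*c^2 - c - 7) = (c - 7)/(c^2 + 6*c - 7)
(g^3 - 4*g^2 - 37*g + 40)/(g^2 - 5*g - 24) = (g^2 + 4*g - 5)/(g + 3)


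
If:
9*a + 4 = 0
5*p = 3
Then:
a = -4/9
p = 3/5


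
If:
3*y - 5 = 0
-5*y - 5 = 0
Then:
No Solution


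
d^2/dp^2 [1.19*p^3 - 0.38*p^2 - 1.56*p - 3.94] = 7.14*p - 0.76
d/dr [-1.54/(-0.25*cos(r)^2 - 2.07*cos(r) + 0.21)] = (0.77*cos(r) + 3.1878)*sin(r)/(0.25*cos(r)^2 + 2.07*cos(r) - 0.21)^2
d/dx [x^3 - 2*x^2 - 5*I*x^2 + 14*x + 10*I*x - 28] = 3*x^2 - 4*x - 10*I*x + 14 + 10*I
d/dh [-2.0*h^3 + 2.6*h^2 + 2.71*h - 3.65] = -6.0*h^2 + 5.2*h + 2.71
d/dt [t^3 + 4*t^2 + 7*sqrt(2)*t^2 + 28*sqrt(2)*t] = 3*t^2 + 8*t + 14*sqrt(2)*t + 28*sqrt(2)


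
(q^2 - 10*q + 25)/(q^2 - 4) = (q^2 - 10*q + 25)/(q^2 - 4)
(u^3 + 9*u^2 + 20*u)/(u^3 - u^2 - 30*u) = (u + 4)/(u - 6)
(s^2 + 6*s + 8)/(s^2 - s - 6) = (s + 4)/(s - 3)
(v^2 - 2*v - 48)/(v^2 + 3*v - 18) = (v - 8)/(v - 3)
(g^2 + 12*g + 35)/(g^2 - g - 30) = (g + 7)/(g - 6)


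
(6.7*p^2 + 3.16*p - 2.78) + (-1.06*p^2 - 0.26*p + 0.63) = 5.64*p^2 + 2.9*p - 2.15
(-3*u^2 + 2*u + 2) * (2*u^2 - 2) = -6*u^4 + 4*u^3 + 10*u^2 - 4*u - 4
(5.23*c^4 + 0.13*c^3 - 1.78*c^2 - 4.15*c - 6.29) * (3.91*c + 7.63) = 20.4493*c^5 + 40.4132*c^4 - 5.9679*c^3 - 29.8079*c^2 - 56.2584*c - 47.9927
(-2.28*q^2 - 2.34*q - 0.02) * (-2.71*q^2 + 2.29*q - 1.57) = 6.1788*q^4 + 1.1202*q^3 - 1.7248*q^2 + 3.628*q + 0.0314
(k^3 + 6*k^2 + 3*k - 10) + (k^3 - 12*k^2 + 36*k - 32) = 2*k^3 - 6*k^2 + 39*k - 42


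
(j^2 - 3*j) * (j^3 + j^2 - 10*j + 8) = j^5 - 2*j^4 - 13*j^3 + 38*j^2 - 24*j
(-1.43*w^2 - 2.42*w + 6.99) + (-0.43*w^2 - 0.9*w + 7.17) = -1.86*w^2 - 3.32*w + 14.16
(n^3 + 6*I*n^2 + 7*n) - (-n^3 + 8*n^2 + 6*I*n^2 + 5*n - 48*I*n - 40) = 2*n^3 - 8*n^2 + 2*n + 48*I*n + 40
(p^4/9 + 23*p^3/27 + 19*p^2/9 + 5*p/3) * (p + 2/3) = p^5/9 + 25*p^4/27 + 217*p^3/81 + 83*p^2/27 + 10*p/9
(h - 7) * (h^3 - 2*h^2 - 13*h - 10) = h^4 - 9*h^3 + h^2 + 81*h + 70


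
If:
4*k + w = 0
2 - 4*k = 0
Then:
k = 1/2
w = -2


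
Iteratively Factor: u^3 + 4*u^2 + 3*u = (u + 3)*(u^2 + u) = u*(u + 3)*(u + 1)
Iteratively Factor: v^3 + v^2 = (v)*(v^2 + v) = v^2*(v + 1)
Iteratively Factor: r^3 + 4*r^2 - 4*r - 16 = (r + 4)*(r^2 - 4) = (r + 2)*(r + 4)*(r - 2)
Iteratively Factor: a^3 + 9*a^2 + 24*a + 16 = (a + 4)*(a^2 + 5*a + 4) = (a + 4)^2*(a + 1)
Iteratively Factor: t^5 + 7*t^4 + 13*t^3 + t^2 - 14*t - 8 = (t - 1)*(t^4 + 8*t^3 + 21*t^2 + 22*t + 8) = (t - 1)*(t + 4)*(t^3 + 4*t^2 + 5*t + 2) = (t - 1)*(t + 1)*(t + 4)*(t^2 + 3*t + 2) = (t - 1)*(t + 1)^2*(t + 4)*(t + 2)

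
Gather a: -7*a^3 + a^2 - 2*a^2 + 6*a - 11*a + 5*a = -7*a^3 - a^2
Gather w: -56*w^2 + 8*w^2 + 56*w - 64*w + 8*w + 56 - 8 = 48 - 48*w^2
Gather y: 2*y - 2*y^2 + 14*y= -2*y^2 + 16*y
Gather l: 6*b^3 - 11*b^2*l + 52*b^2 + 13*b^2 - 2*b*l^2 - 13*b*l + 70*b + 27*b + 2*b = 6*b^3 + 65*b^2 - 2*b*l^2 + 99*b + l*(-11*b^2 - 13*b)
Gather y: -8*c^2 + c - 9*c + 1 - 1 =-8*c^2 - 8*c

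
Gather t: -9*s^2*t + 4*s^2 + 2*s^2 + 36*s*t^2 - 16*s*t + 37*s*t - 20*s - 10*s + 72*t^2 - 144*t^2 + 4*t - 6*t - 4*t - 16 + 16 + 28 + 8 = 6*s^2 - 30*s + t^2*(36*s - 72) + t*(-9*s^2 + 21*s - 6) + 36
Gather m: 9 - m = 9 - m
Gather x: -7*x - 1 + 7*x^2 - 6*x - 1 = 7*x^2 - 13*x - 2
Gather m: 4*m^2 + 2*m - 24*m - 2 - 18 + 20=4*m^2 - 22*m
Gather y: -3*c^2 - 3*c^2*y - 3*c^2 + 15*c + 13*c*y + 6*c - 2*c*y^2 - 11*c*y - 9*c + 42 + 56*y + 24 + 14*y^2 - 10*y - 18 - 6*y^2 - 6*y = -6*c^2 + 12*c + y^2*(8 - 2*c) + y*(-3*c^2 + 2*c + 40) + 48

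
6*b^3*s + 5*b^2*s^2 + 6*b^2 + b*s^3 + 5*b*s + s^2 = (2*b + s)*(3*b + s)*(b*s + 1)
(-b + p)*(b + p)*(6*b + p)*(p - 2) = -6*b^3*p + 12*b^3 - b^2*p^2 + 2*b^2*p + 6*b*p^3 - 12*b*p^2 + p^4 - 2*p^3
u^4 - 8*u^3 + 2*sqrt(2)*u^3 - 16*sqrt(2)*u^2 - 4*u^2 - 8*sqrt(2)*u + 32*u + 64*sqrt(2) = (u - 8)*(u - 2)*(u + 2)*(u + 2*sqrt(2))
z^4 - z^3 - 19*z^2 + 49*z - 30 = (z - 3)*(z - 2)*(z - 1)*(z + 5)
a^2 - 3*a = a*(a - 3)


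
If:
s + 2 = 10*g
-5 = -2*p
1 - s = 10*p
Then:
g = -11/5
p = 5/2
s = -24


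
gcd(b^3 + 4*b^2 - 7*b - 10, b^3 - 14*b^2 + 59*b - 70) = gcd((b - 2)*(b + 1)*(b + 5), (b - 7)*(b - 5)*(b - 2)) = b - 2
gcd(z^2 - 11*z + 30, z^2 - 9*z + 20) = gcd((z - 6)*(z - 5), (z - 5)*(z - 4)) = z - 5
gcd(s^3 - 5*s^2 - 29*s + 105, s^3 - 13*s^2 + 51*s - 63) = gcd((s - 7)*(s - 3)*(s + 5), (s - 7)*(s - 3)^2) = s^2 - 10*s + 21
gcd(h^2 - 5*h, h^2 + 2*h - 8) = 1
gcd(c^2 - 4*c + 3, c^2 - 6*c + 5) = c - 1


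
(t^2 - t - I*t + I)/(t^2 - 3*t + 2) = (t - I)/(t - 2)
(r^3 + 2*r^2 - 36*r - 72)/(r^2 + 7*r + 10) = (r^2 - 36)/(r + 5)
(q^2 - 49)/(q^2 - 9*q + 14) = (q + 7)/(q - 2)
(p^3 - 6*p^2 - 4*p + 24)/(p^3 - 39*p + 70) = (p^2 - 4*p - 12)/(p^2 + 2*p - 35)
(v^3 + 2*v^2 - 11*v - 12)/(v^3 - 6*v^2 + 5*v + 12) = (v + 4)/(v - 4)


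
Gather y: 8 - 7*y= 8 - 7*y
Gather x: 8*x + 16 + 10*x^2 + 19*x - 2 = 10*x^2 + 27*x + 14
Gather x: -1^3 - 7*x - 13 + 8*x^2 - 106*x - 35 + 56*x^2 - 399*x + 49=64*x^2 - 512*x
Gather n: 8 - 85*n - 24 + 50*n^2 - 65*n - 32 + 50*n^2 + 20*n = 100*n^2 - 130*n - 48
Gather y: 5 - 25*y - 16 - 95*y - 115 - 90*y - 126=-210*y - 252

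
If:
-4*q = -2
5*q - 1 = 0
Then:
No Solution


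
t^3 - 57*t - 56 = (t - 8)*(t + 1)*(t + 7)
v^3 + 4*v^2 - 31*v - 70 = (v - 5)*(v + 2)*(v + 7)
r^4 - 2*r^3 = r^3*(r - 2)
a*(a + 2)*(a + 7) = a^3 + 9*a^2 + 14*a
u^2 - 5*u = u*(u - 5)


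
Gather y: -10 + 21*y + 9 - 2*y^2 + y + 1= -2*y^2 + 22*y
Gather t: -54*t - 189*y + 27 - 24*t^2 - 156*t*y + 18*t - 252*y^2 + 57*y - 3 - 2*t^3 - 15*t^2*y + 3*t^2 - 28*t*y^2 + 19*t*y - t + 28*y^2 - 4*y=-2*t^3 + t^2*(-15*y - 21) + t*(-28*y^2 - 137*y - 37) - 224*y^2 - 136*y + 24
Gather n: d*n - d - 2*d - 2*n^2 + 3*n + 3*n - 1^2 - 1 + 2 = -3*d - 2*n^2 + n*(d + 6)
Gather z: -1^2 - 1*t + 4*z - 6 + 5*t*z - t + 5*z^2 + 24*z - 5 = -2*t + 5*z^2 + z*(5*t + 28) - 12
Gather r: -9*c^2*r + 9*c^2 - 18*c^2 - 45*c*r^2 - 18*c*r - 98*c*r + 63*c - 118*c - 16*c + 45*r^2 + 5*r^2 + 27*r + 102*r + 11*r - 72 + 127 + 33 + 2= -9*c^2 - 71*c + r^2*(50 - 45*c) + r*(-9*c^2 - 116*c + 140) + 90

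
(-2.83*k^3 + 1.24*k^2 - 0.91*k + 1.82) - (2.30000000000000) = -2.83*k^3 + 1.24*k^2 - 0.91*k - 0.48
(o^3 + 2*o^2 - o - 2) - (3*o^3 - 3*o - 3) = -2*o^3 + 2*o^2 + 2*o + 1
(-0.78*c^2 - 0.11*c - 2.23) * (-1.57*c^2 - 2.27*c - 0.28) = 1.2246*c^4 + 1.9433*c^3 + 3.9692*c^2 + 5.0929*c + 0.6244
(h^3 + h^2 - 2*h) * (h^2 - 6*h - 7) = h^5 - 5*h^4 - 15*h^3 + 5*h^2 + 14*h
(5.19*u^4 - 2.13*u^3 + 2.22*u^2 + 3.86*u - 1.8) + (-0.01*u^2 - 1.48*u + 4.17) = 5.19*u^4 - 2.13*u^3 + 2.21*u^2 + 2.38*u + 2.37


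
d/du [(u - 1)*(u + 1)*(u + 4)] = 3*u^2 + 8*u - 1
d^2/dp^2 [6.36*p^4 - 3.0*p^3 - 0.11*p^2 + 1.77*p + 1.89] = 76.32*p^2 - 18.0*p - 0.22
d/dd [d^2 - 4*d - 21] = 2*d - 4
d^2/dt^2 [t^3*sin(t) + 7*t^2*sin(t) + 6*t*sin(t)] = -t^3*sin(t) - 7*t^2*sin(t) + 6*t^2*cos(t) + 28*t*cos(t) + 14*sin(t) + 12*cos(t)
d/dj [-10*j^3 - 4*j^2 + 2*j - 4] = -30*j^2 - 8*j + 2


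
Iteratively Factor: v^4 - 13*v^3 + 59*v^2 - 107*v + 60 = (v - 4)*(v^3 - 9*v^2 + 23*v - 15) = (v - 4)*(v - 3)*(v^2 - 6*v + 5) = (v - 4)*(v - 3)*(v - 1)*(v - 5)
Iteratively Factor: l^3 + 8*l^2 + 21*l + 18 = (l + 3)*(l^2 + 5*l + 6) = (l + 3)^2*(l + 2)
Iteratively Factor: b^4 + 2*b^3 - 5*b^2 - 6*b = (b)*(b^3 + 2*b^2 - 5*b - 6) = b*(b + 3)*(b^2 - b - 2) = b*(b - 2)*(b + 3)*(b + 1)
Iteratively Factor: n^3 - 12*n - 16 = (n + 2)*(n^2 - 2*n - 8) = (n - 4)*(n + 2)*(n + 2)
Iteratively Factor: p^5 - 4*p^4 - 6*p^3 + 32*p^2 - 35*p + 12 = (p - 1)*(p^4 - 3*p^3 - 9*p^2 + 23*p - 12) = (p - 1)^2*(p^3 - 2*p^2 - 11*p + 12) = (p - 4)*(p - 1)^2*(p^2 + 2*p - 3) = (p - 4)*(p - 1)^3*(p + 3)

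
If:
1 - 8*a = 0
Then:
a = 1/8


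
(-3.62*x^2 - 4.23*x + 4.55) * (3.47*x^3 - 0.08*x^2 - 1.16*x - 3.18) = -12.5614*x^5 - 14.3885*x^4 + 20.3261*x^3 + 16.0544*x^2 + 8.1734*x - 14.469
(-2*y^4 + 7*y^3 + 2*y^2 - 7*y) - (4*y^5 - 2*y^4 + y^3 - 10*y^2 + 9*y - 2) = -4*y^5 + 6*y^3 + 12*y^2 - 16*y + 2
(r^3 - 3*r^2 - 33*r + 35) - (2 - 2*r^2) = r^3 - r^2 - 33*r + 33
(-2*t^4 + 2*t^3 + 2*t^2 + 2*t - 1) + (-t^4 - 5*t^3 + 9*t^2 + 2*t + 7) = -3*t^4 - 3*t^3 + 11*t^2 + 4*t + 6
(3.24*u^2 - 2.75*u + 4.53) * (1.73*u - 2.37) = 5.6052*u^3 - 12.4363*u^2 + 14.3544*u - 10.7361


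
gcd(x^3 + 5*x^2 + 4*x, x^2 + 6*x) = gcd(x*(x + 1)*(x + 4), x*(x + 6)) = x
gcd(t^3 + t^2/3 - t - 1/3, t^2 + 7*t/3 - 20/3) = 1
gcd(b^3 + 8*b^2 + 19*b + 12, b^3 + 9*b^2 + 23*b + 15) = b^2 + 4*b + 3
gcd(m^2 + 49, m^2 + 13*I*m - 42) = m + 7*I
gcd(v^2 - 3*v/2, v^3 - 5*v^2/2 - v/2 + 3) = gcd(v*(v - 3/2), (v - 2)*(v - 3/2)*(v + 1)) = v - 3/2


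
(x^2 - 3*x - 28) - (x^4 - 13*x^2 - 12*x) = -x^4 + 14*x^2 + 9*x - 28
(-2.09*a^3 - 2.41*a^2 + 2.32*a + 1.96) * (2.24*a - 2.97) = -4.6816*a^4 + 0.8089*a^3 + 12.3545*a^2 - 2.5*a - 5.8212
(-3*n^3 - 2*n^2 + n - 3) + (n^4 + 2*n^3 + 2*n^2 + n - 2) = n^4 - n^3 + 2*n - 5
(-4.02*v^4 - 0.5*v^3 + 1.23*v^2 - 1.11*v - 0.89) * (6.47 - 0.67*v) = 2.6934*v^5 - 25.6744*v^4 - 4.0591*v^3 + 8.7018*v^2 - 6.5854*v - 5.7583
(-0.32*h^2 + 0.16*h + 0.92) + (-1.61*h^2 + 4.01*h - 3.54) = -1.93*h^2 + 4.17*h - 2.62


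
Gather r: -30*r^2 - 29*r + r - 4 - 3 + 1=-30*r^2 - 28*r - 6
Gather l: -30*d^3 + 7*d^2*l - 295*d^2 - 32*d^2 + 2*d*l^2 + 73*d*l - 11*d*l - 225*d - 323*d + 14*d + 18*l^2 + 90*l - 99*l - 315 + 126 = -30*d^3 - 327*d^2 - 534*d + l^2*(2*d + 18) + l*(7*d^2 + 62*d - 9) - 189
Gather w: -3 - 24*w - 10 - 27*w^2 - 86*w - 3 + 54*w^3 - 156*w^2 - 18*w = 54*w^3 - 183*w^2 - 128*w - 16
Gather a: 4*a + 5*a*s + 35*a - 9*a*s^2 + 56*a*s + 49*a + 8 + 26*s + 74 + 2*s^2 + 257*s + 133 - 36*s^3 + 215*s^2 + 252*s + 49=a*(-9*s^2 + 61*s + 88) - 36*s^3 + 217*s^2 + 535*s + 264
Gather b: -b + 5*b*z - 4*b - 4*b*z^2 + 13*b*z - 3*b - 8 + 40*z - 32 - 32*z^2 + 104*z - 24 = b*(-4*z^2 + 18*z - 8) - 32*z^2 + 144*z - 64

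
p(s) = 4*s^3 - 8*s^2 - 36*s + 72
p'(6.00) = 300.00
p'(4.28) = 115.34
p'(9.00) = 792.00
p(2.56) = -5.48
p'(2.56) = 1.68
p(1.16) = 25.72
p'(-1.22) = 1.38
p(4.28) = 84.98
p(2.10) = -1.84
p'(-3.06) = 125.32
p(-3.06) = -7.36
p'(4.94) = 177.80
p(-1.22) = 96.75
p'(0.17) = -38.37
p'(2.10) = -16.68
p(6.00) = 432.00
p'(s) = 12*s^2 - 16*s - 36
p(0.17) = 65.67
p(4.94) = 181.15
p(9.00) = 2016.00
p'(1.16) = -38.41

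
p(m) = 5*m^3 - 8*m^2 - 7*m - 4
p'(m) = 15*m^2 - 16*m - 7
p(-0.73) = -5.10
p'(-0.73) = 12.67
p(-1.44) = -25.44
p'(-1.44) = 47.14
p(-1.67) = -37.91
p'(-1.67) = 61.55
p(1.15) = -15.03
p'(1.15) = -5.56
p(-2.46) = -109.63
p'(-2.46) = 123.13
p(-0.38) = -2.77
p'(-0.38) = 1.25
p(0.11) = -4.86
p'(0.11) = -8.58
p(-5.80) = -1208.08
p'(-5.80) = 590.40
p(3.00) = 38.00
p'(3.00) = 80.00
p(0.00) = -4.00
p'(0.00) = -7.00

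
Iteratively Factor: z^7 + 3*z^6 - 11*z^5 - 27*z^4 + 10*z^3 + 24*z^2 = (z + 2)*(z^6 + z^5 - 13*z^4 - z^3 + 12*z^2) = (z - 1)*(z + 2)*(z^5 + 2*z^4 - 11*z^3 - 12*z^2) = (z - 1)*(z + 1)*(z + 2)*(z^4 + z^3 - 12*z^2) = z*(z - 1)*(z + 1)*(z + 2)*(z^3 + z^2 - 12*z) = z*(z - 1)*(z + 1)*(z + 2)*(z + 4)*(z^2 - 3*z) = z*(z - 3)*(z - 1)*(z + 1)*(z + 2)*(z + 4)*(z)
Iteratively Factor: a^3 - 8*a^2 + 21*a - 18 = (a - 3)*(a^2 - 5*a + 6) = (a - 3)^2*(a - 2)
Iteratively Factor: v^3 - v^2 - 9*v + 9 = (v - 1)*(v^2 - 9) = (v - 1)*(v + 3)*(v - 3)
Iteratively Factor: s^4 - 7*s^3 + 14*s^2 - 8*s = (s - 1)*(s^3 - 6*s^2 + 8*s) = (s - 2)*(s - 1)*(s^2 - 4*s) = (s - 4)*(s - 2)*(s - 1)*(s)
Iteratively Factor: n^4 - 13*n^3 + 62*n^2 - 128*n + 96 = (n - 2)*(n^3 - 11*n^2 + 40*n - 48) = (n - 3)*(n - 2)*(n^2 - 8*n + 16) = (n - 4)*(n - 3)*(n - 2)*(n - 4)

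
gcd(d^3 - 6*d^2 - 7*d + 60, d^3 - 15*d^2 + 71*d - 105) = d - 5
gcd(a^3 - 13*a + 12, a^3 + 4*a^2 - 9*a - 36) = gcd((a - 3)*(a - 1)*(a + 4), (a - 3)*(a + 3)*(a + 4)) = a^2 + a - 12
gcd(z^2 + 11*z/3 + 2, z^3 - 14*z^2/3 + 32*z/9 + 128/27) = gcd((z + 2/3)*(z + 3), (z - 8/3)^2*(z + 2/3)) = z + 2/3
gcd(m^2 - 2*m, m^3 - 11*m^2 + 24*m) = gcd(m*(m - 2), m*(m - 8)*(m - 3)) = m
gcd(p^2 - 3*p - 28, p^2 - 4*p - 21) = p - 7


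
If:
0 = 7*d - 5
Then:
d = 5/7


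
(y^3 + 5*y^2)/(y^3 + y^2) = (y + 5)/(y + 1)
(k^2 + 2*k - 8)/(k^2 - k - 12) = (-k^2 - 2*k + 8)/(-k^2 + k + 12)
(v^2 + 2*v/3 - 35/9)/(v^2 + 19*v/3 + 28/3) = (v - 5/3)/(v + 4)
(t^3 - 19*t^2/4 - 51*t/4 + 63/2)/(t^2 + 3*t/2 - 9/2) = (4*t^2 - 31*t + 42)/(2*(2*t - 3))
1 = 1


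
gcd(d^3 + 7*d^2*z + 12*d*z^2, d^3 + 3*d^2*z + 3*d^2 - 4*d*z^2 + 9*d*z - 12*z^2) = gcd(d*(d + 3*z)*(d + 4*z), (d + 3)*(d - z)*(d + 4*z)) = d + 4*z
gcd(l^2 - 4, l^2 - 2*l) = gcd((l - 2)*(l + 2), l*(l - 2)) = l - 2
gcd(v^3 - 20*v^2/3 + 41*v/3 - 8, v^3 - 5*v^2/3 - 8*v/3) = v - 8/3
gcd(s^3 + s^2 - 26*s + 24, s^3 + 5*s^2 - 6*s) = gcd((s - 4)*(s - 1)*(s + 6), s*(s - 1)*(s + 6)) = s^2 + 5*s - 6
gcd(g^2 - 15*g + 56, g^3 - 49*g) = g - 7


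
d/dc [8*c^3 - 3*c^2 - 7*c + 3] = 24*c^2 - 6*c - 7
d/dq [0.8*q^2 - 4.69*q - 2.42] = 1.6*q - 4.69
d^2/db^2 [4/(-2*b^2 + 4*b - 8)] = 4*(b^2 - 2*b - 4*(b - 1)^2 + 4)/(b^2 - 2*b + 4)^3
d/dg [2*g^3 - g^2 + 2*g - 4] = 6*g^2 - 2*g + 2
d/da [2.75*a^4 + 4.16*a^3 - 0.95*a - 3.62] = 11.0*a^3 + 12.48*a^2 - 0.95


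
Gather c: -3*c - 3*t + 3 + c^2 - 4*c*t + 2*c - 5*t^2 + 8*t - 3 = c^2 + c*(-4*t - 1) - 5*t^2 + 5*t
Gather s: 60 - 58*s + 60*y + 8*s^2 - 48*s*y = 8*s^2 + s*(-48*y - 58) + 60*y + 60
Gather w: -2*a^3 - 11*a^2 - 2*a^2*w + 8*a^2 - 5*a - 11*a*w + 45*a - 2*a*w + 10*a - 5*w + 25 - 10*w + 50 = -2*a^3 - 3*a^2 + 50*a + w*(-2*a^2 - 13*a - 15) + 75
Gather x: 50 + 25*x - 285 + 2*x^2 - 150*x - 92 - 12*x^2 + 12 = -10*x^2 - 125*x - 315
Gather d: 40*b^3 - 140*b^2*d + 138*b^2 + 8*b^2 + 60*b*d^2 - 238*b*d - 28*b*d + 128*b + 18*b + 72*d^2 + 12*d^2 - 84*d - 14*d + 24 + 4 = 40*b^3 + 146*b^2 + 146*b + d^2*(60*b + 84) + d*(-140*b^2 - 266*b - 98) + 28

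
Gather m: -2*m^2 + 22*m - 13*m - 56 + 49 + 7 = -2*m^2 + 9*m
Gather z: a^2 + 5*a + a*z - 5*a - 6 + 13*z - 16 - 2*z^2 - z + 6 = a^2 - 2*z^2 + z*(a + 12) - 16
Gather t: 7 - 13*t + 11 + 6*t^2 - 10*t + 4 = 6*t^2 - 23*t + 22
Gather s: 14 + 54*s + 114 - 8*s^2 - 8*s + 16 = -8*s^2 + 46*s + 144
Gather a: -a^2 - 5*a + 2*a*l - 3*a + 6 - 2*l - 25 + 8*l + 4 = -a^2 + a*(2*l - 8) + 6*l - 15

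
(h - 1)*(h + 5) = h^2 + 4*h - 5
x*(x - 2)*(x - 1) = x^3 - 3*x^2 + 2*x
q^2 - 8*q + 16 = (q - 4)^2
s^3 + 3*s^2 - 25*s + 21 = (s - 3)*(s - 1)*(s + 7)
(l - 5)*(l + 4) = l^2 - l - 20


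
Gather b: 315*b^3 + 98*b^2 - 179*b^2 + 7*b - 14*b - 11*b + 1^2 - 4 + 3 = 315*b^3 - 81*b^2 - 18*b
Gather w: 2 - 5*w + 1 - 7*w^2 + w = -7*w^2 - 4*w + 3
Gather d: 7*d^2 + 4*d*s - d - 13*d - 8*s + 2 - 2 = 7*d^2 + d*(4*s - 14) - 8*s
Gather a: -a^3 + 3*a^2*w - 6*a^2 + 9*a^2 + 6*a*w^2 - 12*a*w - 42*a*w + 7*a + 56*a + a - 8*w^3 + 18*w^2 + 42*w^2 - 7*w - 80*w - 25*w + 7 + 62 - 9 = -a^3 + a^2*(3*w + 3) + a*(6*w^2 - 54*w + 64) - 8*w^3 + 60*w^2 - 112*w + 60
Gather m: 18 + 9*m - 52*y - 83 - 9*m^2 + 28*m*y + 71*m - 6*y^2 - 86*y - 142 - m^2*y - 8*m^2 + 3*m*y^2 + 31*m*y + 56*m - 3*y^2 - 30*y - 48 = m^2*(-y - 17) + m*(3*y^2 + 59*y + 136) - 9*y^2 - 168*y - 255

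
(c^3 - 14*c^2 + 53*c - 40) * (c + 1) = c^4 - 13*c^3 + 39*c^2 + 13*c - 40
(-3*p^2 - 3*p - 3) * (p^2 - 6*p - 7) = -3*p^4 + 15*p^3 + 36*p^2 + 39*p + 21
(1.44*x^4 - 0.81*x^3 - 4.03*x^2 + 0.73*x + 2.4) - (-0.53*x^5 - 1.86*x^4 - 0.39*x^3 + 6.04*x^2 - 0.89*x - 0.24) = 0.53*x^5 + 3.3*x^4 - 0.42*x^3 - 10.07*x^2 + 1.62*x + 2.64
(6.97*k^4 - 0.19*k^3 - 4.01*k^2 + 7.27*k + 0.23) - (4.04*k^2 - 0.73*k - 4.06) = 6.97*k^4 - 0.19*k^3 - 8.05*k^2 + 8.0*k + 4.29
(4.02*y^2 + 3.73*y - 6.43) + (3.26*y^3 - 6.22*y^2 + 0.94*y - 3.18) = 3.26*y^3 - 2.2*y^2 + 4.67*y - 9.61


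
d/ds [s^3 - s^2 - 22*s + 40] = 3*s^2 - 2*s - 22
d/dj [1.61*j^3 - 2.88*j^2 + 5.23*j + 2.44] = 4.83*j^2 - 5.76*j + 5.23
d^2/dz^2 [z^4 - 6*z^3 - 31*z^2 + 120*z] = 12*z^2 - 36*z - 62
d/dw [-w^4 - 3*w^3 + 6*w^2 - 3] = w*(-4*w^2 - 9*w + 12)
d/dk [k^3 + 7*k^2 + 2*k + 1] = 3*k^2 + 14*k + 2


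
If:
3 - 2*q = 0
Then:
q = 3/2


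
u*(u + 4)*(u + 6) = u^3 + 10*u^2 + 24*u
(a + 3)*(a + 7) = a^2 + 10*a + 21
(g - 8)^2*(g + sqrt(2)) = g^3 - 16*g^2 + sqrt(2)*g^2 - 16*sqrt(2)*g + 64*g + 64*sqrt(2)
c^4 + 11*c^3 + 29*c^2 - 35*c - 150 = (c - 2)*(c + 3)*(c + 5)^2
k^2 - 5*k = k*(k - 5)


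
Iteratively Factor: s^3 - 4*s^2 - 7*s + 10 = (s + 2)*(s^2 - 6*s + 5) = (s - 1)*(s + 2)*(s - 5)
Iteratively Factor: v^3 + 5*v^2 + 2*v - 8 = (v - 1)*(v^2 + 6*v + 8) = (v - 1)*(v + 2)*(v + 4)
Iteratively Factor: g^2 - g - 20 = (g + 4)*(g - 5)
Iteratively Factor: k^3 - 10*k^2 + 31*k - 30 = (k - 3)*(k^2 - 7*k + 10) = (k - 3)*(k - 2)*(k - 5)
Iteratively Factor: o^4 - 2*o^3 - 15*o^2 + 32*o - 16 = (o - 1)*(o^3 - o^2 - 16*o + 16) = (o - 4)*(o - 1)*(o^2 + 3*o - 4) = (o - 4)*(o - 1)^2*(o + 4)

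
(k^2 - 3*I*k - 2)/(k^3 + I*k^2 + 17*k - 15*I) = (k - 2*I)/(k^2 + 2*I*k + 15)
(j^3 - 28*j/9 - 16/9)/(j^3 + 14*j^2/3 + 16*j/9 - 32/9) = (3*j^2 - 4*j - 4)/(3*j^2 + 10*j - 8)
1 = 1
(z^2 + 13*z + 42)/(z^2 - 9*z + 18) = (z^2 + 13*z + 42)/(z^2 - 9*z + 18)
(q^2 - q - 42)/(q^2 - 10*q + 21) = (q + 6)/(q - 3)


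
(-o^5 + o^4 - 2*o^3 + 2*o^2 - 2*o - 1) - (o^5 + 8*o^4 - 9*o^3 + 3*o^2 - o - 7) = -2*o^5 - 7*o^4 + 7*o^3 - o^2 - o + 6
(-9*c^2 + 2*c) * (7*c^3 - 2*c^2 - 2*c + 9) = -63*c^5 + 32*c^4 + 14*c^3 - 85*c^2 + 18*c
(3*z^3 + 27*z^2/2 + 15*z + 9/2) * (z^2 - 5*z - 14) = 3*z^5 - 3*z^4/2 - 189*z^3/2 - 519*z^2/2 - 465*z/2 - 63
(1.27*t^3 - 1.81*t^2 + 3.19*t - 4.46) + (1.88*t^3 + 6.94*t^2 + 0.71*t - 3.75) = 3.15*t^3 + 5.13*t^2 + 3.9*t - 8.21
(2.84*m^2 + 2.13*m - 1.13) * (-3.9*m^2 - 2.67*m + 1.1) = -11.076*m^4 - 15.8898*m^3 + 1.8439*m^2 + 5.3601*m - 1.243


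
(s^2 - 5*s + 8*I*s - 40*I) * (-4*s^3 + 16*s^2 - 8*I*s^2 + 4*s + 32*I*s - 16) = -4*s^5 + 36*s^4 - 40*I*s^4 - 12*s^3 + 360*I*s^3 - 612*s^2 - 768*I*s^2 + 1360*s - 288*I*s + 640*I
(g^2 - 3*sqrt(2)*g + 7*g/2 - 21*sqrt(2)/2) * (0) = 0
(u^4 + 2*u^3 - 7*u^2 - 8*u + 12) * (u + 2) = u^5 + 4*u^4 - 3*u^3 - 22*u^2 - 4*u + 24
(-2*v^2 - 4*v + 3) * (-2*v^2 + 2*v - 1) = 4*v^4 + 4*v^3 - 12*v^2 + 10*v - 3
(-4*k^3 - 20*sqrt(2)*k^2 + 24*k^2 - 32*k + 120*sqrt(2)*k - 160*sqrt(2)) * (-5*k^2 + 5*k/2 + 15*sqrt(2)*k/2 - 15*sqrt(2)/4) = 20*k^5 - 130*k^4 + 70*sqrt(2)*k^4 - 455*sqrt(2)*k^3 - 80*k^3 + 770*sqrt(2)*k^2 + 1870*k^2 - 3300*k - 280*sqrt(2)*k + 1200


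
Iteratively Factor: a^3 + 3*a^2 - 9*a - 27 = (a - 3)*(a^2 + 6*a + 9) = (a - 3)*(a + 3)*(a + 3)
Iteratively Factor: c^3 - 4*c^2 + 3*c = (c - 1)*(c^2 - 3*c) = c*(c - 1)*(c - 3)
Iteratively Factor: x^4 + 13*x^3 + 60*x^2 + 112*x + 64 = (x + 1)*(x^3 + 12*x^2 + 48*x + 64) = (x + 1)*(x + 4)*(x^2 + 8*x + 16) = (x + 1)*(x + 4)^2*(x + 4)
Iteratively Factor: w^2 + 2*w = (w + 2)*(w)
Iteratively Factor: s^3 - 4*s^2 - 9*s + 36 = (s - 3)*(s^2 - s - 12) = (s - 4)*(s - 3)*(s + 3)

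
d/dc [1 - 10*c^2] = -20*c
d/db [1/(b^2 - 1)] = -2*b/(b^2 - 1)^2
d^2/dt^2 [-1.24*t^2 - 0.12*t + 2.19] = -2.48000000000000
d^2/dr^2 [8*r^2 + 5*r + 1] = 16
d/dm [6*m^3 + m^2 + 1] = 2*m*(9*m + 1)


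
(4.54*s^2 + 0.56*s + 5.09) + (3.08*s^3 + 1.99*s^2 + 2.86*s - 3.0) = 3.08*s^3 + 6.53*s^2 + 3.42*s + 2.09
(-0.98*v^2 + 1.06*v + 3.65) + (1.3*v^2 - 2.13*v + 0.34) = 0.32*v^2 - 1.07*v + 3.99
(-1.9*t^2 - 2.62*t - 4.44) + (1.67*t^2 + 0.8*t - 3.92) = -0.23*t^2 - 1.82*t - 8.36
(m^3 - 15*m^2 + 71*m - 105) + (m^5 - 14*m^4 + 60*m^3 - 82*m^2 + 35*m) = m^5 - 14*m^4 + 61*m^3 - 97*m^2 + 106*m - 105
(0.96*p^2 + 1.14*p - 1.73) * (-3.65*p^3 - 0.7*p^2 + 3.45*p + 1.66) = -3.504*p^5 - 4.833*p^4 + 8.8285*p^3 + 6.7376*p^2 - 4.0761*p - 2.8718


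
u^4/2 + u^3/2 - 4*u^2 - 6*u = u*(u/2 + 1)*(u - 3)*(u + 2)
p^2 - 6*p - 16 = (p - 8)*(p + 2)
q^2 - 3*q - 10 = (q - 5)*(q + 2)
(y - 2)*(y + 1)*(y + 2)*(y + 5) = y^4 + 6*y^3 + y^2 - 24*y - 20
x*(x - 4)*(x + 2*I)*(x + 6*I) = x^4 - 4*x^3 + 8*I*x^3 - 12*x^2 - 32*I*x^2 + 48*x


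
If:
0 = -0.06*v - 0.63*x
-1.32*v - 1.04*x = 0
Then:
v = 0.00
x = 0.00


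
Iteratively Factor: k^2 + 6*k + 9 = (k + 3)*(k + 3)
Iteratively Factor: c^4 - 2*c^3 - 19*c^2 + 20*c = (c - 5)*(c^3 + 3*c^2 - 4*c) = c*(c - 5)*(c^2 + 3*c - 4) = c*(c - 5)*(c + 4)*(c - 1)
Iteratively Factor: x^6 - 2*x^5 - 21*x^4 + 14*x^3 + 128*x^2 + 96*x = (x + 1)*(x^5 - 3*x^4 - 18*x^3 + 32*x^2 + 96*x) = (x + 1)*(x + 2)*(x^4 - 5*x^3 - 8*x^2 + 48*x) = x*(x + 1)*(x + 2)*(x^3 - 5*x^2 - 8*x + 48) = x*(x - 4)*(x + 1)*(x + 2)*(x^2 - x - 12) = x*(x - 4)*(x + 1)*(x + 2)*(x + 3)*(x - 4)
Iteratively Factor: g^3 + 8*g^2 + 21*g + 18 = (g + 3)*(g^2 + 5*g + 6) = (g + 3)^2*(g + 2)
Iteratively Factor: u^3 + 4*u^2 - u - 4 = (u + 4)*(u^2 - 1) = (u + 1)*(u + 4)*(u - 1)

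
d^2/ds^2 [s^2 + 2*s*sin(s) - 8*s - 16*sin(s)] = -2*s*sin(s) + 16*sin(s) + 4*cos(s) + 2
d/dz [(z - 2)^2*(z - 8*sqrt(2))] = (z - 2)*(3*z - 16*sqrt(2) - 2)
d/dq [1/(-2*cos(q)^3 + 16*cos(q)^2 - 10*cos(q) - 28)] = (-3*cos(q)^2 + 16*cos(q) - 5)*sin(q)/(2*(cos(q)^3 - 8*cos(q)^2 + 5*cos(q) + 14)^2)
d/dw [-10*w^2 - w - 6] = -20*w - 1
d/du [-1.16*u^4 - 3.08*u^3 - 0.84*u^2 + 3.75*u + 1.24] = -4.64*u^3 - 9.24*u^2 - 1.68*u + 3.75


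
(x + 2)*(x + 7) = x^2 + 9*x + 14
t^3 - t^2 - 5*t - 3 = (t - 3)*(t + 1)^2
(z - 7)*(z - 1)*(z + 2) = z^3 - 6*z^2 - 9*z + 14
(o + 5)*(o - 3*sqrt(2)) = o^2 - 3*sqrt(2)*o + 5*o - 15*sqrt(2)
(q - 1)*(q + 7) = q^2 + 6*q - 7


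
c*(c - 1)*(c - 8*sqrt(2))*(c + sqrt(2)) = c^4 - 7*sqrt(2)*c^3 - c^3 - 16*c^2 + 7*sqrt(2)*c^2 + 16*c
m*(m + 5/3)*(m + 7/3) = m^3 + 4*m^2 + 35*m/9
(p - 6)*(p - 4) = p^2 - 10*p + 24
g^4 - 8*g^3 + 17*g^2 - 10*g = g*(g - 5)*(g - 2)*(g - 1)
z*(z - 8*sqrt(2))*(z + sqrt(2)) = z^3 - 7*sqrt(2)*z^2 - 16*z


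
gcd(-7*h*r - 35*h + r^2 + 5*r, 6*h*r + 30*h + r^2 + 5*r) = r + 5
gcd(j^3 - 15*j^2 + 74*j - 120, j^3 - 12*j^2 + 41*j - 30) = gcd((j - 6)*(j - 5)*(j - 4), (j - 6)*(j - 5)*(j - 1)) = j^2 - 11*j + 30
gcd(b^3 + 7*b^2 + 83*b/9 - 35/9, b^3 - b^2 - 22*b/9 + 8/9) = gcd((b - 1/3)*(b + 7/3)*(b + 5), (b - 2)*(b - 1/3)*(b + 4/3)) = b - 1/3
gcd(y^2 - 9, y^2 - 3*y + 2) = 1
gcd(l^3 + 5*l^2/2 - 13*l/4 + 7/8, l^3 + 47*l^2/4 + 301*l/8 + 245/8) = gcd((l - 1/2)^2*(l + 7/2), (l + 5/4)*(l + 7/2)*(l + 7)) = l + 7/2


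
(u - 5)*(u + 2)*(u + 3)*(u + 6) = u^4 + 6*u^3 - 19*u^2 - 144*u - 180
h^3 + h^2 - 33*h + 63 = (h - 3)^2*(h + 7)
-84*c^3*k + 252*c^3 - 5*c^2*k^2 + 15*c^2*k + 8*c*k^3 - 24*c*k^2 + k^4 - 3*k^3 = (-3*c + k)*(4*c + k)*(7*c + k)*(k - 3)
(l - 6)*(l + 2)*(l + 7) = l^3 + 3*l^2 - 40*l - 84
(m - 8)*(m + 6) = m^2 - 2*m - 48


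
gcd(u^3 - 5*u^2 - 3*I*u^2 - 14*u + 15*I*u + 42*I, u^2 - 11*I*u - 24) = u - 3*I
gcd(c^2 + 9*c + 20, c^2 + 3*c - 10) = c + 5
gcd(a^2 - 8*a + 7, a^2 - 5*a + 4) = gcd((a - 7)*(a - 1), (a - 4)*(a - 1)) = a - 1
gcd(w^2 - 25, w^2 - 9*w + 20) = w - 5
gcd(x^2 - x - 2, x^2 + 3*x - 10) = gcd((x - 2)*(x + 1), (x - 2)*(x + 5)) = x - 2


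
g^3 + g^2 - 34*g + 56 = (g - 4)*(g - 2)*(g + 7)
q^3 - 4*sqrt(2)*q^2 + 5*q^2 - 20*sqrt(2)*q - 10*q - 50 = (q + 5)*(q - 5*sqrt(2))*(q + sqrt(2))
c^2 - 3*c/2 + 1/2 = (c - 1)*(c - 1/2)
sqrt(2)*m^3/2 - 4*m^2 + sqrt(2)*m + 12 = (m - 3*sqrt(2))*(m - 2*sqrt(2))*(sqrt(2)*m/2 + 1)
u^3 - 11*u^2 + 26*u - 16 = (u - 8)*(u - 2)*(u - 1)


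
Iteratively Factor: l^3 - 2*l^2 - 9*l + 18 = (l - 3)*(l^2 + l - 6) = (l - 3)*(l - 2)*(l + 3)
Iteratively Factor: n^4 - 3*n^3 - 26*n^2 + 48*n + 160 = (n - 4)*(n^3 + n^2 - 22*n - 40) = (n - 4)*(n + 2)*(n^2 - n - 20) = (n - 4)*(n + 2)*(n + 4)*(n - 5)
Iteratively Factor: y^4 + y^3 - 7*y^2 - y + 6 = (y + 1)*(y^3 - 7*y + 6) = (y - 1)*(y + 1)*(y^2 + y - 6) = (y - 1)*(y + 1)*(y + 3)*(y - 2)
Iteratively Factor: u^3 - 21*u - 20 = (u - 5)*(u^2 + 5*u + 4) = (u - 5)*(u + 1)*(u + 4)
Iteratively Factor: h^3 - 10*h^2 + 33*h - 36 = (h - 3)*(h^2 - 7*h + 12) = (h - 3)^2*(h - 4)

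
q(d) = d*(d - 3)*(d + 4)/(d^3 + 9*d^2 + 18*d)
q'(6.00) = 0.07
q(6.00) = 0.28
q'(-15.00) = 0.09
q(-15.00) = 1.83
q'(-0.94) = 0.71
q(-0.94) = -1.16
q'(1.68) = 0.19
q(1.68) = -0.21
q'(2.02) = 0.17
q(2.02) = -0.15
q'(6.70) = 0.06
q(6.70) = 0.32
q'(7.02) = 0.06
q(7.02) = 0.34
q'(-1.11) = 0.81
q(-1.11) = -1.29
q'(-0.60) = 0.55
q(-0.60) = -0.94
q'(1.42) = 0.21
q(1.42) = -0.26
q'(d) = d*(d - 3)*(d + 4)*(-3*d^2 - 18*d - 18)/(d^3 + 9*d^2 + 18*d)^2 + d*(d - 3)/(d^3 + 9*d^2 + 18*d) + d*(d + 4)/(d^3 + 9*d^2 + 18*d) + (d - 3)*(d + 4)/(d^3 + 9*d^2 + 18*d) = 2*(4*d^2 + 30*d + 63)/(d^4 + 18*d^3 + 117*d^2 + 324*d + 324)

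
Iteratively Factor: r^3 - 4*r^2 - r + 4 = (r - 1)*(r^2 - 3*r - 4) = (r - 1)*(r + 1)*(r - 4)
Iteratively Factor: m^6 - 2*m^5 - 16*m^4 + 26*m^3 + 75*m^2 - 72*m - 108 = (m - 3)*(m^5 + m^4 - 13*m^3 - 13*m^2 + 36*m + 36) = (m - 3)*(m - 2)*(m^4 + 3*m^3 - 7*m^2 - 27*m - 18) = (m - 3)*(m - 2)*(m + 2)*(m^3 + m^2 - 9*m - 9) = (m - 3)*(m - 2)*(m + 2)*(m + 3)*(m^2 - 2*m - 3) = (m - 3)^2*(m - 2)*(m + 2)*(m + 3)*(m + 1)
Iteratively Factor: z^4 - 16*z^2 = (z + 4)*(z^3 - 4*z^2) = z*(z + 4)*(z^2 - 4*z) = z*(z - 4)*(z + 4)*(z)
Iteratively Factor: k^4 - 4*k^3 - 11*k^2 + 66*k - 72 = (k - 2)*(k^3 - 2*k^2 - 15*k + 36) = (k - 3)*(k - 2)*(k^2 + k - 12) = (k - 3)^2*(k - 2)*(k + 4)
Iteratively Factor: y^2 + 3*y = (y + 3)*(y)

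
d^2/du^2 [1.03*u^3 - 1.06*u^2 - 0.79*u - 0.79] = 6.18*u - 2.12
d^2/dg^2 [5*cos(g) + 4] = -5*cos(g)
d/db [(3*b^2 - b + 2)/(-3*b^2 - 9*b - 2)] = 10*(2 - 3*b^2)/(9*b^4 + 54*b^3 + 93*b^2 + 36*b + 4)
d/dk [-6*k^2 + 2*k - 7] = 2 - 12*k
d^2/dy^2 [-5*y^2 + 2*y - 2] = -10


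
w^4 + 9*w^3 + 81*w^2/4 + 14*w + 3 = (w + 1/2)^2*(w + 2)*(w + 6)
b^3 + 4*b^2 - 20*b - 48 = (b - 4)*(b + 2)*(b + 6)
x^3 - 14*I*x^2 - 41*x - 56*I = (x - 8*I)*(x - 7*I)*(x + I)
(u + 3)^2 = u^2 + 6*u + 9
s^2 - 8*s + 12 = (s - 6)*(s - 2)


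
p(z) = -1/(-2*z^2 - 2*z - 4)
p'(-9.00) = 0.00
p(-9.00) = 0.01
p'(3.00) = -0.02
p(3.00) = 0.04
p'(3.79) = -0.01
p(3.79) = 0.02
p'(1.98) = -0.04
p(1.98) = 0.06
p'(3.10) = -0.02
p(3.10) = 0.03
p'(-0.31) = -0.06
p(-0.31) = 0.28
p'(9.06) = -0.00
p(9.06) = 0.01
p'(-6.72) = 0.00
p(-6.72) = 0.01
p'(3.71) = -0.01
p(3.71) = 0.03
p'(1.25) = -0.08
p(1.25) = 0.10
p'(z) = -(4*z + 2)/(-2*z^2 - 2*z - 4)^2 = (-z - 1/2)/(z^2 + z + 2)^2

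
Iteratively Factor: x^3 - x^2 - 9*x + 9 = (x + 3)*(x^2 - 4*x + 3) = (x - 1)*(x + 3)*(x - 3)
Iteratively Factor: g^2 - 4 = (g + 2)*(g - 2)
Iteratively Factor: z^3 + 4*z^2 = (z)*(z^2 + 4*z) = z*(z + 4)*(z)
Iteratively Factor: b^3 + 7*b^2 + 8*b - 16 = (b + 4)*(b^2 + 3*b - 4) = (b - 1)*(b + 4)*(b + 4)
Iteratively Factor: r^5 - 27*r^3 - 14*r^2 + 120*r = (r - 5)*(r^4 + 5*r^3 - 2*r^2 - 24*r) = (r - 5)*(r - 2)*(r^3 + 7*r^2 + 12*r) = (r - 5)*(r - 2)*(r + 3)*(r^2 + 4*r) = r*(r - 5)*(r - 2)*(r + 3)*(r + 4)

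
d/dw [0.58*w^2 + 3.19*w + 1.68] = 1.16*w + 3.19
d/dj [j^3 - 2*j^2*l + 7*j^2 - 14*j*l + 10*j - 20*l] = 3*j^2 - 4*j*l + 14*j - 14*l + 10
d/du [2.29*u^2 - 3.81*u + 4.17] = 4.58*u - 3.81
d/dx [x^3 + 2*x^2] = x*(3*x + 4)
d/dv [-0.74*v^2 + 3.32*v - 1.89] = 3.32 - 1.48*v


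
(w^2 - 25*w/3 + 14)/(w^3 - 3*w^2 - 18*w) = (w - 7/3)/(w*(w + 3))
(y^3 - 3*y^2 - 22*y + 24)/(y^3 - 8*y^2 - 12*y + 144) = (y - 1)/(y - 6)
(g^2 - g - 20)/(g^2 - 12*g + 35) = (g + 4)/(g - 7)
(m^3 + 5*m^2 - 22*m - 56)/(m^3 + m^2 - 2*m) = (m^2 + 3*m - 28)/(m*(m - 1))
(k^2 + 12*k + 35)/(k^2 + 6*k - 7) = (k + 5)/(k - 1)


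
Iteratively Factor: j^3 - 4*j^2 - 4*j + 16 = (j + 2)*(j^2 - 6*j + 8) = (j - 2)*(j + 2)*(j - 4)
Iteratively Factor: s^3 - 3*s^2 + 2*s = (s - 2)*(s^2 - s) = s*(s - 2)*(s - 1)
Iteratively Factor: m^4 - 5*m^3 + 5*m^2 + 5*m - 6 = (m - 1)*(m^3 - 4*m^2 + m + 6) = (m - 2)*(m - 1)*(m^2 - 2*m - 3) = (m - 2)*(m - 1)*(m + 1)*(m - 3)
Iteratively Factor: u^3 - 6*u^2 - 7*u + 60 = (u + 3)*(u^2 - 9*u + 20) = (u - 5)*(u + 3)*(u - 4)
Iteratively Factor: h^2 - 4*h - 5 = (h + 1)*(h - 5)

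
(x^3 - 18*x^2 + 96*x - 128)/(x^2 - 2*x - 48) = (x^2 - 10*x + 16)/(x + 6)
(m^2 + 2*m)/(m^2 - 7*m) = (m + 2)/(m - 7)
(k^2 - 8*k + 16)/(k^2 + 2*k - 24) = (k - 4)/(k + 6)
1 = 1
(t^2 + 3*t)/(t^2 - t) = (t + 3)/(t - 1)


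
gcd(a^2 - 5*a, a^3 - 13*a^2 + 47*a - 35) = a - 5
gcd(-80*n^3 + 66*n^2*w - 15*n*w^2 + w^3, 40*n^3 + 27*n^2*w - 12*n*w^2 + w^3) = 40*n^2 - 13*n*w + w^2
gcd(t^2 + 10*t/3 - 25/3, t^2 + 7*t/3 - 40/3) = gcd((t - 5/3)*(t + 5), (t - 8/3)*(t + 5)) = t + 5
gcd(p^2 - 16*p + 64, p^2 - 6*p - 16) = p - 8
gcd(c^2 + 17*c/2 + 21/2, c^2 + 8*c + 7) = c + 7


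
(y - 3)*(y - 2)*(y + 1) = y^3 - 4*y^2 + y + 6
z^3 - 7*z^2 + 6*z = z*(z - 6)*(z - 1)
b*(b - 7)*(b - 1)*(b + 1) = b^4 - 7*b^3 - b^2 + 7*b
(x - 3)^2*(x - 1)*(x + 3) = x^4 - 4*x^3 - 6*x^2 + 36*x - 27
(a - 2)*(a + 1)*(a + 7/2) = a^3 + 5*a^2/2 - 11*a/2 - 7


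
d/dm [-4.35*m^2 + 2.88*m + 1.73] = 2.88 - 8.7*m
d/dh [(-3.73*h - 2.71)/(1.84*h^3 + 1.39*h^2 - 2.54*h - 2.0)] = (13.7264*h^3 + 20.1439*h^2 + 7.5338*h + 0.5766)/(3.3856*h^6 + 5.1152*h^5 - 7.4151*h^4 - 14.4212*h^3 + 0.8916*h^2 + 10.16*h + 4.0)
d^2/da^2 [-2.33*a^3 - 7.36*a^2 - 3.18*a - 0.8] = -13.98*a - 14.72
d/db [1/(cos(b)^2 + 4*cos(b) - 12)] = 2*(cos(b) + 2)*sin(b)/(cos(b)^2 + 4*cos(b) - 12)^2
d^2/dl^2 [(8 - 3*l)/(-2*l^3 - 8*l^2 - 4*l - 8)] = ((3*l - 8)*(3*l^2 + 8*l + 2)^2 - (9*l^2 + 24*l + (3*l - 8)*(3*l + 4) + 6)*(l^3 + 4*l^2 + 2*l + 4))/(l^3 + 4*l^2 + 2*l + 4)^3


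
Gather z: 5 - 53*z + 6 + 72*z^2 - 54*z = 72*z^2 - 107*z + 11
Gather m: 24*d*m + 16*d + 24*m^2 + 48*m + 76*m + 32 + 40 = 16*d + 24*m^2 + m*(24*d + 124) + 72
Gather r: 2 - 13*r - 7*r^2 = -7*r^2 - 13*r + 2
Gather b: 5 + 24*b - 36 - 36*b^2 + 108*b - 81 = -36*b^2 + 132*b - 112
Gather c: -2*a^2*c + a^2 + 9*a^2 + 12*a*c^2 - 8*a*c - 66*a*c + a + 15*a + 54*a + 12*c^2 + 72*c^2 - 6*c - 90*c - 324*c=10*a^2 + 70*a + c^2*(12*a + 84) + c*(-2*a^2 - 74*a - 420)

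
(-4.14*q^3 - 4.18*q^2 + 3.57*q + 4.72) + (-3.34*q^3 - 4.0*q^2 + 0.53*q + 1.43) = -7.48*q^3 - 8.18*q^2 + 4.1*q + 6.15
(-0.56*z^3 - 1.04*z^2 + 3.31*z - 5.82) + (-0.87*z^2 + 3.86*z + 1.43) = -0.56*z^3 - 1.91*z^2 + 7.17*z - 4.39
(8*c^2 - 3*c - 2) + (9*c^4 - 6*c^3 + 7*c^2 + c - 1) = 9*c^4 - 6*c^3 + 15*c^2 - 2*c - 3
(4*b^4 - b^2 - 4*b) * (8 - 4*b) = -16*b^5 + 32*b^4 + 4*b^3 + 8*b^2 - 32*b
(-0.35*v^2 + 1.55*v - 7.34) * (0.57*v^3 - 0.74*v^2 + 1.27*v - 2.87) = -0.1995*v^5 + 1.1425*v^4 - 5.7753*v^3 + 8.4046*v^2 - 13.7703*v + 21.0658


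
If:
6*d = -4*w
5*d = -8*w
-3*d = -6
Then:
No Solution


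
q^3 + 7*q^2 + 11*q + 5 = (q + 1)^2*(q + 5)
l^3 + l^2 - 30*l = l*(l - 5)*(l + 6)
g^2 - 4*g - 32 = (g - 8)*(g + 4)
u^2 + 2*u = u*(u + 2)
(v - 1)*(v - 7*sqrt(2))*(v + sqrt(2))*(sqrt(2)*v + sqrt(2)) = sqrt(2)*v^4 - 12*v^3 - 15*sqrt(2)*v^2 + 12*v + 14*sqrt(2)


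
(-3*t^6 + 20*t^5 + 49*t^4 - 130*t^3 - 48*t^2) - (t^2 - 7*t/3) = -3*t^6 + 20*t^5 + 49*t^4 - 130*t^3 - 49*t^2 + 7*t/3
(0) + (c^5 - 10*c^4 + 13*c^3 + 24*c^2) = c^5 - 10*c^4 + 13*c^3 + 24*c^2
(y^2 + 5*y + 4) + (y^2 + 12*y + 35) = 2*y^2 + 17*y + 39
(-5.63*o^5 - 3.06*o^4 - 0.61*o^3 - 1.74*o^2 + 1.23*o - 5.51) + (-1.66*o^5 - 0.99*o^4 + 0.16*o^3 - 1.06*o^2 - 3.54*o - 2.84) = -7.29*o^5 - 4.05*o^4 - 0.45*o^3 - 2.8*o^2 - 2.31*o - 8.35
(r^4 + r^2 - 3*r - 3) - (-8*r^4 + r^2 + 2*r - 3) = 9*r^4 - 5*r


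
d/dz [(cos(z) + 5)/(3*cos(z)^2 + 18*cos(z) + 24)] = (cos(z)^2 + 10*cos(z) + 22)*sin(z)/(3*(cos(z)^2 + 6*cos(z) + 8)^2)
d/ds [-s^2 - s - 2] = -2*s - 1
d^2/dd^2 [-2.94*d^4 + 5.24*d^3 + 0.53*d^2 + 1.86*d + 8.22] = -35.28*d^2 + 31.44*d + 1.06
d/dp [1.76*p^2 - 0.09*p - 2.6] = 3.52*p - 0.09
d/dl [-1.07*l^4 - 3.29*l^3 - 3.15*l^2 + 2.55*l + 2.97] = -4.28*l^3 - 9.87*l^2 - 6.3*l + 2.55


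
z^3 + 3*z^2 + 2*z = z*(z + 1)*(z + 2)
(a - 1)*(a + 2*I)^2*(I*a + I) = I*a^4 - 4*a^3 - 5*I*a^2 + 4*a + 4*I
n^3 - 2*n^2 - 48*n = n*(n - 8)*(n + 6)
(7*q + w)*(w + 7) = 7*q*w + 49*q + w^2 + 7*w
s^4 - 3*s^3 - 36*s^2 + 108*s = s*(s - 6)*(s - 3)*(s + 6)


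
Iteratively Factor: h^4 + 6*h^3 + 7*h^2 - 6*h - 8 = (h + 1)*(h^3 + 5*h^2 + 2*h - 8) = (h + 1)*(h + 4)*(h^2 + h - 2) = (h - 1)*(h + 1)*(h + 4)*(h + 2)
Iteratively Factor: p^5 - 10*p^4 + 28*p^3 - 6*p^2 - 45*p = (p + 1)*(p^4 - 11*p^3 + 39*p^2 - 45*p) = (p - 5)*(p + 1)*(p^3 - 6*p^2 + 9*p) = (p - 5)*(p - 3)*(p + 1)*(p^2 - 3*p) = (p - 5)*(p - 3)^2*(p + 1)*(p)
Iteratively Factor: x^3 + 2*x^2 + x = (x)*(x^2 + 2*x + 1) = x*(x + 1)*(x + 1)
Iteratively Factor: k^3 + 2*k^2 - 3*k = (k - 1)*(k^2 + 3*k) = (k - 1)*(k + 3)*(k)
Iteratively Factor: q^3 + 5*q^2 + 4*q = (q + 1)*(q^2 + 4*q) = q*(q + 1)*(q + 4)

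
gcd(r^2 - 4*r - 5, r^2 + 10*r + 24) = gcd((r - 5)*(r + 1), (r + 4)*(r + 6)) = 1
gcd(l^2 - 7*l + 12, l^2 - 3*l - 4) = l - 4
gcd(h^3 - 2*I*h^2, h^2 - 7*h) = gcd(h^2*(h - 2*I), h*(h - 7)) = h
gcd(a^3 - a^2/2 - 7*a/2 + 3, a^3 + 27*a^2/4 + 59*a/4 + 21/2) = a + 2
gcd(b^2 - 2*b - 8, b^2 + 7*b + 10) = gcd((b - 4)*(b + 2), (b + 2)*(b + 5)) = b + 2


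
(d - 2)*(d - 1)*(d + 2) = d^3 - d^2 - 4*d + 4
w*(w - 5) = w^2 - 5*w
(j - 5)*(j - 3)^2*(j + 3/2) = j^4 - 19*j^3/2 + 45*j^2/2 + 27*j/2 - 135/2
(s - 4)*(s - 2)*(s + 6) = s^3 - 28*s + 48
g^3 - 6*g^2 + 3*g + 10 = (g - 5)*(g - 2)*(g + 1)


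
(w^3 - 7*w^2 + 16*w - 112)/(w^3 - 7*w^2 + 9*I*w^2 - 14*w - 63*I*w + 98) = (w^2 + 16)/(w^2 + 9*I*w - 14)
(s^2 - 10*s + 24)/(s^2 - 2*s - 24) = (s - 4)/(s + 4)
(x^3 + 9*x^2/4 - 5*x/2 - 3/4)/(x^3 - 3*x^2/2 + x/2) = (4*x^2 + 13*x + 3)/(2*x*(2*x - 1))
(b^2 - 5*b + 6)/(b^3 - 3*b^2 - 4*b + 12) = 1/(b + 2)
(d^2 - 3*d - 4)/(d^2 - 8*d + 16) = (d + 1)/(d - 4)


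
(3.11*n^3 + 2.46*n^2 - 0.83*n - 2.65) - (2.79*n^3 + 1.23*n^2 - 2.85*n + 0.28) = 0.32*n^3 + 1.23*n^2 + 2.02*n - 2.93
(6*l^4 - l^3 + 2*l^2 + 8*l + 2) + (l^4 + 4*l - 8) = 7*l^4 - l^3 + 2*l^2 + 12*l - 6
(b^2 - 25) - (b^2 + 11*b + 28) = -11*b - 53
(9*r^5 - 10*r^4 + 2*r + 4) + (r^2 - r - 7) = 9*r^5 - 10*r^4 + r^2 + r - 3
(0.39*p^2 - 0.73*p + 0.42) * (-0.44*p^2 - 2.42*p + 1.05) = -0.1716*p^4 - 0.6226*p^3 + 1.9913*p^2 - 1.7829*p + 0.441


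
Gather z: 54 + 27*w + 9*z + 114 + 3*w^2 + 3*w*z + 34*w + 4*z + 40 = 3*w^2 + 61*w + z*(3*w + 13) + 208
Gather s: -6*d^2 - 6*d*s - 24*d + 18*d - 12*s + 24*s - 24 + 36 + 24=-6*d^2 - 6*d + s*(12 - 6*d) + 36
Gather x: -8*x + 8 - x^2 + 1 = -x^2 - 8*x + 9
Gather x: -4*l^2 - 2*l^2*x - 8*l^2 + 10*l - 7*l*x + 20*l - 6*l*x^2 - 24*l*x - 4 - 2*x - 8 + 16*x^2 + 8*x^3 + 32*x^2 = -12*l^2 + 30*l + 8*x^3 + x^2*(48 - 6*l) + x*(-2*l^2 - 31*l - 2) - 12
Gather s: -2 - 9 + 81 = 70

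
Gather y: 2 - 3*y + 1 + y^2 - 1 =y^2 - 3*y + 2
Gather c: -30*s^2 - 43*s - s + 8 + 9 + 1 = -30*s^2 - 44*s + 18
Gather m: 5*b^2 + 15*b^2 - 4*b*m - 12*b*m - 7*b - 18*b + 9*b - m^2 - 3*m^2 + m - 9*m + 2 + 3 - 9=20*b^2 - 16*b - 4*m^2 + m*(-16*b - 8) - 4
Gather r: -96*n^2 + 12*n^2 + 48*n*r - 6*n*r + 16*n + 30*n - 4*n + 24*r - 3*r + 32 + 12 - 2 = -84*n^2 + 42*n + r*(42*n + 21) + 42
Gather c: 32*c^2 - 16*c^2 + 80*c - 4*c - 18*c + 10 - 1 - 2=16*c^2 + 58*c + 7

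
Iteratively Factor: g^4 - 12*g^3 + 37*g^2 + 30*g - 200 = (g - 5)*(g^3 - 7*g^2 + 2*g + 40) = (g - 5)^2*(g^2 - 2*g - 8) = (g - 5)^2*(g + 2)*(g - 4)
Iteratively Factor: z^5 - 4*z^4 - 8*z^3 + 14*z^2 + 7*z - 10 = (z - 1)*(z^4 - 3*z^3 - 11*z^2 + 3*z + 10) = (z - 1)^2*(z^3 - 2*z^2 - 13*z - 10) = (z - 1)^2*(z + 2)*(z^2 - 4*z - 5) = (z - 1)^2*(z + 1)*(z + 2)*(z - 5)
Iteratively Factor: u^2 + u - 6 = (u - 2)*(u + 3)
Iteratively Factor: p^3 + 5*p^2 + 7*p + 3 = (p + 3)*(p^2 + 2*p + 1) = (p + 1)*(p + 3)*(p + 1)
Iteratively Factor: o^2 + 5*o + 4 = (o + 4)*(o + 1)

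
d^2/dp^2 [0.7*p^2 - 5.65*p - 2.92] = 1.40000000000000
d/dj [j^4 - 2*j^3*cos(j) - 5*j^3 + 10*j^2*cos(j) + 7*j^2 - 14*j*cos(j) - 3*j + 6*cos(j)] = 2*j^3*sin(j) + 4*j^3 - 10*j^2*sin(j) - 6*j^2*cos(j) - 15*j^2 + 14*j*sin(j) + 20*j*cos(j) + 14*j - 6*sin(j) - 14*cos(j) - 3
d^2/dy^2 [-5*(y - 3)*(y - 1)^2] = 50 - 30*y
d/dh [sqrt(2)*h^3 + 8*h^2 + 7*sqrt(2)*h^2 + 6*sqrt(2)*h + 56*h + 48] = 3*sqrt(2)*h^2 + 16*h + 14*sqrt(2)*h + 6*sqrt(2) + 56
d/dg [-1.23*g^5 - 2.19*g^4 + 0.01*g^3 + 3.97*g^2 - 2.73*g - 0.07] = -6.15*g^4 - 8.76*g^3 + 0.03*g^2 + 7.94*g - 2.73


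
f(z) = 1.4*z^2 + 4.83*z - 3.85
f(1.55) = 7.00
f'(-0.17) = 4.35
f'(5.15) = 19.25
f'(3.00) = 13.23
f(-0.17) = -4.63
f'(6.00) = 21.63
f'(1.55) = 9.17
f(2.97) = 22.84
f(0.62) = -0.32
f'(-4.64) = -8.16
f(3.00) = 23.24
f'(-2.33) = -1.69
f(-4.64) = 3.88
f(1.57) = 7.18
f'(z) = 2.8*z + 4.83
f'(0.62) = 6.57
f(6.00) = 75.53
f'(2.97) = 13.15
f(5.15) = 58.16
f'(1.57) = 9.23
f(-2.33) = -7.50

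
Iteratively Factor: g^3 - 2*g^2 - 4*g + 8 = (g - 2)*(g^2 - 4) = (g - 2)^2*(g + 2)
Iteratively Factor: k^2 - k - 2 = (k - 2)*(k + 1)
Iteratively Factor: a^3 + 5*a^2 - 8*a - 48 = (a + 4)*(a^2 + a - 12) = (a + 4)^2*(a - 3)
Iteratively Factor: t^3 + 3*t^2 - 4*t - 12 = (t - 2)*(t^2 + 5*t + 6) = (t - 2)*(t + 2)*(t + 3)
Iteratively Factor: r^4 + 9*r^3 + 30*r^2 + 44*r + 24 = (r + 2)*(r^3 + 7*r^2 + 16*r + 12) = (r + 2)^2*(r^2 + 5*r + 6) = (r + 2)^3*(r + 3)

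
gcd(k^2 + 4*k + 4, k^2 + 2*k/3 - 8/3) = k + 2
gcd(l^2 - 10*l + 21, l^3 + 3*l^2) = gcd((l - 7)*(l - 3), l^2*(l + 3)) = 1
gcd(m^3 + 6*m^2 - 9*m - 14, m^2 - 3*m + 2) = m - 2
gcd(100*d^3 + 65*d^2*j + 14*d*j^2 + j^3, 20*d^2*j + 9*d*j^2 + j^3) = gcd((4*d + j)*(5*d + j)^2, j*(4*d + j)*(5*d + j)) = 20*d^2 + 9*d*j + j^2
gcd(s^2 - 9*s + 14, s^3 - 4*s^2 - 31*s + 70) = s^2 - 9*s + 14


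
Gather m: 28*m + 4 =28*m + 4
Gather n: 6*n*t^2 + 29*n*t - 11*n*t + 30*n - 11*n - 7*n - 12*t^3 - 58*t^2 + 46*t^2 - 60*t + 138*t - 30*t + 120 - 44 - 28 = n*(6*t^2 + 18*t + 12) - 12*t^3 - 12*t^2 + 48*t + 48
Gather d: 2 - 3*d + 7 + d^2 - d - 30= d^2 - 4*d - 21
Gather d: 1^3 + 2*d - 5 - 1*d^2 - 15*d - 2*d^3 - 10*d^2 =-2*d^3 - 11*d^2 - 13*d - 4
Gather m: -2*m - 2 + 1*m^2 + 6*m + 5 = m^2 + 4*m + 3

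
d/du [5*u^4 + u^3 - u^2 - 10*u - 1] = 20*u^3 + 3*u^2 - 2*u - 10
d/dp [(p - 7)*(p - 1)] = 2*p - 8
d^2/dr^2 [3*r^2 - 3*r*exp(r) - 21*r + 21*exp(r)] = -3*r*exp(r) + 15*exp(r) + 6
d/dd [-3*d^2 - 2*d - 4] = -6*d - 2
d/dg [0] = 0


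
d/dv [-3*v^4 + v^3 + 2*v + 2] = -12*v^3 + 3*v^2 + 2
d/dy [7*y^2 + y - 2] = 14*y + 1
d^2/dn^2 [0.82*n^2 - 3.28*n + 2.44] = 1.64000000000000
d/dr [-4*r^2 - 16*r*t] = -8*r - 16*t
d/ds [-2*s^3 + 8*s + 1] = 8 - 6*s^2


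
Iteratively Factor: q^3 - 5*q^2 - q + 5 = (q + 1)*(q^2 - 6*q + 5) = (q - 1)*(q + 1)*(q - 5)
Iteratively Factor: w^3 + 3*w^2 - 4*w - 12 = (w + 3)*(w^2 - 4) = (w + 2)*(w + 3)*(w - 2)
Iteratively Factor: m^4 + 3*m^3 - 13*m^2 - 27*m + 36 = (m + 3)*(m^3 - 13*m + 12) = (m + 3)*(m + 4)*(m^2 - 4*m + 3) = (m - 1)*(m + 3)*(m + 4)*(m - 3)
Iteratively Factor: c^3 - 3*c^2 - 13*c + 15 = (c + 3)*(c^2 - 6*c + 5) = (c - 1)*(c + 3)*(c - 5)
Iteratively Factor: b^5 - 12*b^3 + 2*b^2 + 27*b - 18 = (b + 3)*(b^4 - 3*b^3 - 3*b^2 + 11*b - 6) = (b - 1)*(b + 3)*(b^3 - 2*b^2 - 5*b + 6) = (b - 1)*(b + 2)*(b + 3)*(b^2 - 4*b + 3) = (b - 3)*(b - 1)*(b + 2)*(b + 3)*(b - 1)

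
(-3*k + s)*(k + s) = -3*k^2 - 2*k*s + s^2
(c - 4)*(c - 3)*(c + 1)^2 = c^4 - 5*c^3 - c^2 + 17*c + 12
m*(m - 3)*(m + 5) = m^3 + 2*m^2 - 15*m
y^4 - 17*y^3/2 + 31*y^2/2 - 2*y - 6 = (y - 6)*(y - 2)*(y - 1)*(y + 1/2)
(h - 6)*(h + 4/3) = h^2 - 14*h/3 - 8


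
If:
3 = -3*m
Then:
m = -1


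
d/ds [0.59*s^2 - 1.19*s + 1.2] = 1.18*s - 1.19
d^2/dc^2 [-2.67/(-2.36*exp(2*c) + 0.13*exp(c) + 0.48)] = ((0.3471 - 25.2048*exp(c))*(-2.36*exp(2*c) + 0.13*exp(c) + 0.48) - 2.67*(4.72*exp(c) - 0.13)*(9.44*exp(c) - 0.26)*exp(c))*exp(c)/(-2.36*exp(2*c) + 0.13*exp(c) + 0.48)^3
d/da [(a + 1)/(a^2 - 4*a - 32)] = (a^2 - 4*a - 2*(a - 2)*(a + 1) - 32)/(-a^2 + 4*a + 32)^2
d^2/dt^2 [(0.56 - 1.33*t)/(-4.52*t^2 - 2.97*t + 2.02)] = ((1.33*t - 0.56)*(9.04*t + 2.97)*(18.08*t + 5.94) - (36.0696*t + 2.8378)*(4.52*t^2 + 2.97*t - 2.02))/(4.52*t^2 + 2.97*t - 2.02)^3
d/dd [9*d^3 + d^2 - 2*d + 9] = 27*d^2 + 2*d - 2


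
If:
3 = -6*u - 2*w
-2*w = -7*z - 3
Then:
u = -7*z/6 - 1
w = 7*z/2 + 3/2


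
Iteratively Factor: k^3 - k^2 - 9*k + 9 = (k - 3)*(k^2 + 2*k - 3) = (k - 3)*(k - 1)*(k + 3)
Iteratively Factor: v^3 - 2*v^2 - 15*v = (v - 5)*(v^2 + 3*v) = v*(v - 5)*(v + 3)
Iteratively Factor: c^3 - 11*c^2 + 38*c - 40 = (c - 2)*(c^2 - 9*c + 20) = (c - 4)*(c - 2)*(c - 5)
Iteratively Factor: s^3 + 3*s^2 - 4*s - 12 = (s + 2)*(s^2 + s - 6) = (s - 2)*(s + 2)*(s + 3)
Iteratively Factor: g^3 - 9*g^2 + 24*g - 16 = (g - 4)*(g^2 - 5*g + 4) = (g - 4)^2*(g - 1)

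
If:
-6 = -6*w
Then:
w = 1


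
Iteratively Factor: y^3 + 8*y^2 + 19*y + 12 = (y + 1)*(y^2 + 7*y + 12) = (y + 1)*(y + 3)*(y + 4)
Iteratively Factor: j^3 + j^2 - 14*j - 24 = (j - 4)*(j^2 + 5*j + 6) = (j - 4)*(j + 2)*(j + 3)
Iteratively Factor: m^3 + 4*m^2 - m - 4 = (m + 1)*(m^2 + 3*m - 4) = (m + 1)*(m + 4)*(m - 1)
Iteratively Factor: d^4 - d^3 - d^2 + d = (d - 1)*(d^3 - d) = (d - 1)*(d + 1)*(d^2 - d) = (d - 1)^2*(d + 1)*(d)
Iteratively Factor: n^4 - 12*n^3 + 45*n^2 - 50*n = (n - 5)*(n^3 - 7*n^2 + 10*n) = n*(n - 5)*(n^2 - 7*n + 10) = n*(n - 5)*(n - 2)*(n - 5)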